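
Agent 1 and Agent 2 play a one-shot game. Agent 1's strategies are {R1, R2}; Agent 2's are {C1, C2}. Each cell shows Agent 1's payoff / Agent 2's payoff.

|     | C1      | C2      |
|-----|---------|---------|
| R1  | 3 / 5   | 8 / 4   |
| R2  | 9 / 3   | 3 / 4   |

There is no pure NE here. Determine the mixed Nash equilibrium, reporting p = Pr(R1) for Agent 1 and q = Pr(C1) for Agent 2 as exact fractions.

In a mixed NE each player is indifferent between their pure strategies, so the opponent's mix sets the indifference.
Agent 2 indifferent between C1 and C2: p·5 + (1−p)·3 = p·4 + (1−p)·4 ⟹ 3 + 2p = 4 + 0p ⟹ p = 1/2.
Agent 1 indifferent between R1 and R2: q·3 + (1−q)·8 = q·9 + (1−q)·3 ⟹ 8 + (-5)q = 3 + 6q ⟹ q = 5/11.

p = 1/2, q = 5/11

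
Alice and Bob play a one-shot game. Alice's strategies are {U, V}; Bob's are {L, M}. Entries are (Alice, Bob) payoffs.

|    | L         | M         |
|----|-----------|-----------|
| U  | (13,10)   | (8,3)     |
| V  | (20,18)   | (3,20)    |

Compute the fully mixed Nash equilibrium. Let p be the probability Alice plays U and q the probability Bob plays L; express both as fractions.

p = 2/9, q = 5/12

In a mixed NE each player is indifferent between their pure strategies, so the opponent's mix sets the indifference.
Bob indifferent between L and M: p·10 + (1−p)·18 = p·3 + (1−p)·20 ⟹ 18 + (-8)p = 20 + (-17)p ⟹ p = 2/9.
Alice indifferent between U and V: q·13 + (1−q)·8 = q·20 + (1−q)·3 ⟹ 8 + 5q = 3 + 17q ⟹ q = 5/12.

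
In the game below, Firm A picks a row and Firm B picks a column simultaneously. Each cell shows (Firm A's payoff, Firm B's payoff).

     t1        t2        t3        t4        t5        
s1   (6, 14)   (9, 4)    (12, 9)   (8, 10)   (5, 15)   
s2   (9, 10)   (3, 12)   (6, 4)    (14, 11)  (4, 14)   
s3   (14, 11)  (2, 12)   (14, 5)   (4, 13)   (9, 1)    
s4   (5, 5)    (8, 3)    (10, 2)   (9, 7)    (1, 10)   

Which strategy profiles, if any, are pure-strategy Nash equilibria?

There is no pure-strategy Nash equilibrium

A profile is a Nash equilibrium when each player is best-responding to the other.
Firm A's best responses — vs t1: s3 (payoff 14); vs t2: s1 (payoff 9); vs t3: s3 (payoff 14); vs t4: s2 (payoff 14); vs t5: s3 (payoff 9).
Firm B's best responses — vs s1: t5 (payoff 15); vs s2: t5 (payoff 14); vs s3: t4 (payoff 13); vs s4: t5 (payoff 10).
No cell has both players best-responding. For instance, Firm A's best reply to t5 is s3, but against s3 Firm B prefers t4 over t5.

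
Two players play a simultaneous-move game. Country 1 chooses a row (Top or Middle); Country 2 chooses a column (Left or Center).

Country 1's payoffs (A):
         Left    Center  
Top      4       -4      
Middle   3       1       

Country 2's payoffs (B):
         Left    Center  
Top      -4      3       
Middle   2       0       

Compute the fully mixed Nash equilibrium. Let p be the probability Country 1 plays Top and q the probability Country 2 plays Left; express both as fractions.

p = 2/9, q = 5/6

Each player's mixing probability is pinned down by making the *other* player indifferent.
Country 2 indifferent between Left and Center: p·(-4) + (1−p)·2 = p·3 + (1−p)·0 ⟹ 2 + (-6)p = 0 + 3p ⟹ p = 2/9.
Country 1 indifferent between Top and Middle: q·4 + (1−q)·(-4) = q·3 + (1−q)·1 ⟹ (-4) + 8q = 1 + 2q ⟹ q = 5/6.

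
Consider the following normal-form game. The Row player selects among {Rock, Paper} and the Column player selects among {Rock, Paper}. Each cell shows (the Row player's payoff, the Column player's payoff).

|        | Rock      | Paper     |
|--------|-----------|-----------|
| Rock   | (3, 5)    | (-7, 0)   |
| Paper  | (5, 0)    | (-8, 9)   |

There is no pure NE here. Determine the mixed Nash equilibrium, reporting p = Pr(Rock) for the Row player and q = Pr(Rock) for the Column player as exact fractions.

p = 9/14, q = 1/3

Each player's mixing probability is pinned down by making the *other* player indifferent.
The Column player indifferent between Rock and Paper: p·5 + (1−p)·0 = p·0 + (1−p)·9 ⟹ 0 + 5p = 9 + (-9)p ⟹ p = 9/14.
The Row player indifferent between Rock and Paper: q·3 + (1−q)·(-7) = q·5 + (1−q)·(-8) ⟹ (-7) + 10q = (-8) + 13q ⟹ q = 1/3.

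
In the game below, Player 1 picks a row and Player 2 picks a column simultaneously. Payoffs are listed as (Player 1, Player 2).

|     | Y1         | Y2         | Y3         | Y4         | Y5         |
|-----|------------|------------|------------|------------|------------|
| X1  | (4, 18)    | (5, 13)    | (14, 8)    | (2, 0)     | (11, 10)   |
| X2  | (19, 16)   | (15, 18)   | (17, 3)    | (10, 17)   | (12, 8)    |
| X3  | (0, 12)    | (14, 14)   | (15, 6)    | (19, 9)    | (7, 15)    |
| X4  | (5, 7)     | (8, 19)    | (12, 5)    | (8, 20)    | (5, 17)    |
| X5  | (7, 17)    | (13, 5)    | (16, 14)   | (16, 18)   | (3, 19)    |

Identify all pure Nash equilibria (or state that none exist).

(X2, Y2)

Find each player's best response to every opponent strategy; NE are the intersections.
Player 1's best responses — vs Y1: X2 (payoff 19); vs Y2: X2 (payoff 15); vs Y3: X2 (payoff 17); vs Y4: X3 (payoff 19); vs Y5: X2 (payoff 12).
Player 2's best responses — vs X1: Y1 (payoff 18); vs X2: Y2 (payoff 18); vs X3: Y5 (payoff 15); vs X4: Y4 (payoff 20); vs X5: Y5 (payoff 19).
The only mutual best response is (X2, Y2); neither player gains by switching there.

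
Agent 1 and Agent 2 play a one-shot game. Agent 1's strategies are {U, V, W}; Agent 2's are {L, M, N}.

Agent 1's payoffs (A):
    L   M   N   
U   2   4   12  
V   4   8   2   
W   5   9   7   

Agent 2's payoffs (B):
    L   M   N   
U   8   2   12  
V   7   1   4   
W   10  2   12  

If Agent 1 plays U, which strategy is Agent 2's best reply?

With Agent 1 fixed at U, Agent 2's payoffs are: L → 8, M → 2, N → 12.
The maximum is 12, achieved by N.

N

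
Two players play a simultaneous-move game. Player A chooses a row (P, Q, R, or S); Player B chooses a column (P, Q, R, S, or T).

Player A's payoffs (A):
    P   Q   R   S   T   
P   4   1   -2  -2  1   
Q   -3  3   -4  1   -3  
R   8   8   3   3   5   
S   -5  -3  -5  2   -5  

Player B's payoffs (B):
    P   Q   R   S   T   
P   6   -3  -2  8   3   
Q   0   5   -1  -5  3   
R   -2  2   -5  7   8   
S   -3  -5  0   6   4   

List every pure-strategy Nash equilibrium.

(R, T)

Check mutual best responses: a cell is a NE iff neither player can gain by unilaterally deviating.
Player A's best responses — vs P: R (payoff 8); vs Q: R (payoff 8); vs R: R (payoff 3); vs S: R (payoff 3); vs T: R (payoff 5).
Player B's best responses — vs P: S (payoff 8); vs Q: Q (payoff 5); vs R: T (payoff 8); vs S: S (payoff 6).
The only mutual best response is (R, T); neither player gains by switching there.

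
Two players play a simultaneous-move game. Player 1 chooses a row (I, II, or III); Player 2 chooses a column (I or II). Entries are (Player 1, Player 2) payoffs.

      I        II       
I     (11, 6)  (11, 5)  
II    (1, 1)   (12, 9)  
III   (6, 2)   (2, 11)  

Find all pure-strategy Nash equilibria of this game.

(I, I) and (II, II)

Find each player's best response to every opponent strategy; NE are the intersections.
Player 1's best responses — vs I: I (payoff 11); vs II: II (payoff 12).
Player 2's best responses — vs I: I (payoff 6); vs II: II (payoff 9); vs III: II (payoff 11).
Mutual best responses occur at (I, I) and (II, II); at each, neither player gains by switching.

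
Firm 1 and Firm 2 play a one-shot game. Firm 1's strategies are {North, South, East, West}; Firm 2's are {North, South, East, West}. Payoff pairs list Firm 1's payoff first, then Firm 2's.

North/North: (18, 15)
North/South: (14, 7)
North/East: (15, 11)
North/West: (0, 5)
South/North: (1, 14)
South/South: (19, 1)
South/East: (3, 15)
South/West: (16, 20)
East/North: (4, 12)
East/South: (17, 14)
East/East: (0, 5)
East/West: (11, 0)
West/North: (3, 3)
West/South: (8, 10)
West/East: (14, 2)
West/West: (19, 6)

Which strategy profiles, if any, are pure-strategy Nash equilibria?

(North, North)

Check mutual best responses: a cell is a NE iff neither player can gain by unilaterally deviating.
Firm 1's best responses — vs North: North (payoff 18); vs South: South (payoff 19); vs East: North (payoff 15); vs West: West (payoff 19).
Firm 2's best responses — vs North: North (payoff 15); vs South: West (payoff 20); vs East: South (payoff 14); vs West: South (payoff 10).
The only mutual best response is (North, North); neither player gains by switching there.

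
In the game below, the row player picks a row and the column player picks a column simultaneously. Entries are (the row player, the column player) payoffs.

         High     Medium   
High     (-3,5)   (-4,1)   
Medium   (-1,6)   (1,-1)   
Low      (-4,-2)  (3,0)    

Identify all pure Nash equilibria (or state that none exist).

(Medium, High) and (Low, Medium)

Find each player's best response to every opponent strategy; NE are the intersections.
The row player's best responses — vs High: Medium (payoff -1); vs Medium: Low (payoff 3).
The column player's best responses — vs High: High (payoff 5); vs Medium: High (payoff 6); vs Low: Medium (payoff 0).
Mutual best responses occur at (Medium, High) and (Low, Medium); at each, neither player gains by switching.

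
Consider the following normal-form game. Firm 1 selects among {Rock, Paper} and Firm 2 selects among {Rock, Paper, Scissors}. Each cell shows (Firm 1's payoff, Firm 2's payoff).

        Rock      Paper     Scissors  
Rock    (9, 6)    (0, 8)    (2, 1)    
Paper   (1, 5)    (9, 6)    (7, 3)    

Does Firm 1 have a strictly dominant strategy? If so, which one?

No strictly dominant strategy

Check whether one of Firm 1's strategies beats all alternatives regardless of what the opponent does.
Rock is not dominant: against Paper, Paper gives 9 > 0.
Paper is not dominant: against Rock, Rock gives 9 > 1.
No single strategy is best against every opponent action.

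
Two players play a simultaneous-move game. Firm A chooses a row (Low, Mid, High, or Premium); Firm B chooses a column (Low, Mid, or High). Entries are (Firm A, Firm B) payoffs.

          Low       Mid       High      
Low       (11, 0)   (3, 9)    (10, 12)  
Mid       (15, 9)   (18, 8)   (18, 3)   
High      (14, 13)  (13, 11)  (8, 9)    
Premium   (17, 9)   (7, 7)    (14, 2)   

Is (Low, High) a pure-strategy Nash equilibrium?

No

Holding Firm B at High: Firm A gets 10 from Low but could get 18 by switching to Mid. Firm A has a profitable deviation.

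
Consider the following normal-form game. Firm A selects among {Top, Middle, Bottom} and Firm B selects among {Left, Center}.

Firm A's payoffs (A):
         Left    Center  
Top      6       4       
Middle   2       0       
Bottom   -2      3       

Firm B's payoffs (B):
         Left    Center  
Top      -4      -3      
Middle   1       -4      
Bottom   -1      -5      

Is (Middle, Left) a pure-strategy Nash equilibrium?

Holding Firm B at Left: Firm A gets 2 from Middle but could get 6 by switching to Top. Firm A has a profitable deviation.

No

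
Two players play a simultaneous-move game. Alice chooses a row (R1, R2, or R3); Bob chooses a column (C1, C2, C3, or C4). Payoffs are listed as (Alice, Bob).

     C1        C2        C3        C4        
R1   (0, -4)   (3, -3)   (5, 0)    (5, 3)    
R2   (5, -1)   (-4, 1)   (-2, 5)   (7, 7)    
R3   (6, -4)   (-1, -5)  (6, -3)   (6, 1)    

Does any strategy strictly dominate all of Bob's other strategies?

C4

A strategy is strictly dominant if it gives Bob a strictly higher payoff than every other strategy, against every choice by the opponent.
C4 strictly dominates: vs R1: 3 > each of {-4, -3, 0}; vs R2: 7 > each of {-1, 1, 5}; vs R3: 1 > each of {-4, -5, -3}.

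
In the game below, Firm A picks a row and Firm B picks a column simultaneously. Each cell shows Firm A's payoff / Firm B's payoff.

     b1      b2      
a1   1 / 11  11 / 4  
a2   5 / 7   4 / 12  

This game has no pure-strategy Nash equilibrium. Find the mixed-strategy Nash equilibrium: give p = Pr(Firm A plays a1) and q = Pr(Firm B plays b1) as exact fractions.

p = 5/12, q = 7/11

Each player's mixing probability is pinned down by making the *other* player indifferent.
Firm B indifferent between b1 and b2: p·11 + (1−p)·7 = p·4 + (1−p)·12 ⟹ 7 + 4p = 12 + (-8)p ⟹ p = 5/12.
Firm A indifferent between a1 and a2: q·1 + (1−q)·11 = q·5 + (1−q)·4 ⟹ 11 + (-10)q = 4 + 1q ⟹ q = 7/11.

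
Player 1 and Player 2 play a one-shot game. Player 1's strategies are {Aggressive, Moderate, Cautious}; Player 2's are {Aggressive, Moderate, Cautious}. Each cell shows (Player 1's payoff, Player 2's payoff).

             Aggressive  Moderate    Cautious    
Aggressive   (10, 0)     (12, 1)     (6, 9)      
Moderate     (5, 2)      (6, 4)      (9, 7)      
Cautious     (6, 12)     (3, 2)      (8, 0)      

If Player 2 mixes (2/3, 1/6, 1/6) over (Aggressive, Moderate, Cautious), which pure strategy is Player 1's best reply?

Player 1's best reply maximizes expected payoff against the mix.
Aggressive: (2/3)·10 + (1/6)·12 + (1/6)·6 = 29/3
Moderate: (2/3)·5 + (1/6)·6 + (1/6)·9 = 35/6
Cautious: (2/3)·6 + (1/6)·3 + (1/6)·8 = 35/6
Highest expected payoff is 29/3, from Aggressive.

Aggressive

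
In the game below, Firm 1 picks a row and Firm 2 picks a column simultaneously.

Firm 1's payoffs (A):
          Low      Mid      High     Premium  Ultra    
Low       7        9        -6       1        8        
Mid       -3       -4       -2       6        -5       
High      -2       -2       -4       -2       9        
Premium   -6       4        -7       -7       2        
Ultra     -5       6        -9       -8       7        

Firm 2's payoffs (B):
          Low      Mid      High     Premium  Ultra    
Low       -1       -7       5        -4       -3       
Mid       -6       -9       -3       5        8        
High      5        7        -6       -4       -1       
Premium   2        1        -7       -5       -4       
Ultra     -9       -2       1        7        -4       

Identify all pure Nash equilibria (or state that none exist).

No pure-strategy Nash equilibrium

A profile is a Nash equilibrium when each player is best-responding to the other.
Firm 1's best responses — vs Low: Low (payoff 7); vs Mid: Low (payoff 9); vs High: Mid (payoff -2); vs Premium: Mid (payoff 6); vs Ultra: High (payoff 9).
Firm 2's best responses — vs Low: High (payoff 5); vs Mid: Ultra (payoff 8); vs High: Mid (payoff 7); vs Premium: Low (payoff 2); vs Ultra: Premium (payoff 7).
No cell has both players best-responding. For instance, Firm 1's best reply to Premium is Mid, but against Mid Firm 2 prefers Ultra over Premium.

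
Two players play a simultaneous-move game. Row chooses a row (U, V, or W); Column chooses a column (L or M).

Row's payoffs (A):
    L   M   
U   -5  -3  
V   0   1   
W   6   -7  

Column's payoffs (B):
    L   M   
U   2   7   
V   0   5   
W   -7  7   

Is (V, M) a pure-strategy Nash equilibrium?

Yes

Holding Column at M: Row gets 1 from V, versus -3 from U, -7 from W. No profitable deviation for Row.
Holding Row at V: Column gets 5 from M, versus 0 from L. No profitable deviation for Column either.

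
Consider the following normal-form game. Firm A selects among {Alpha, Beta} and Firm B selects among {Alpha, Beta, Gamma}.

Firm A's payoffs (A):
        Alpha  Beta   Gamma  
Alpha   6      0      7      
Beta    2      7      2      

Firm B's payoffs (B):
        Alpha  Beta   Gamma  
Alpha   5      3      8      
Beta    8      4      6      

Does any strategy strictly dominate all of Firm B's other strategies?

A strategy is strictly dominant if it gives Firm B a strictly higher payoff than every other strategy, against every choice by the opponent.
Alpha is not dominant: against Alpha, Gamma gives 8 > 5.
Beta is not dominant: against Alpha, Alpha gives 5 > 3.
Gamma is not dominant: against Beta, Alpha gives 8 > 6.
No single strategy is best against every opponent action.

No strictly dominant strategy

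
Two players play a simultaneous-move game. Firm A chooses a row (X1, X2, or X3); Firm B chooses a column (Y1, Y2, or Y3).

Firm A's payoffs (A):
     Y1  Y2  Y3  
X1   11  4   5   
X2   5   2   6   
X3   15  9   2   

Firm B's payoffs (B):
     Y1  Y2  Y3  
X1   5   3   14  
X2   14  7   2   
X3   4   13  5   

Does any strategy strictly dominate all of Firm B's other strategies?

None

Check whether one of Firm B's strategies beats all alternatives regardless of what the opponent does.
Y1 is not dominant: against X1, Y3 gives 14 > 5.
Y2 is not dominant: against X1, Y1 gives 5 > 3.
Y3 is not dominant: against X2, Y1 gives 14 > 2.
No single strategy is best against every opponent action.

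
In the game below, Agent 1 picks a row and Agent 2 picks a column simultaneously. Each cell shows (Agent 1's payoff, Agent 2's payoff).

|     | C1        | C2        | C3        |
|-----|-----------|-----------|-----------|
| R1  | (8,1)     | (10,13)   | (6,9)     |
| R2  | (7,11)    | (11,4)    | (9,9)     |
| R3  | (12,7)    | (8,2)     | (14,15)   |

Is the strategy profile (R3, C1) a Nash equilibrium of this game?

No

Holding Agent 2 at C1: Agent 1 gets 12 from R3, versus 8 from R1, 7 from R2. No profitable deviation for Agent 1.
Holding Agent 1 at R3: Agent 2 gets 7 from C1 but could get 15 by switching to C3. Agent 2 has a profitable deviation.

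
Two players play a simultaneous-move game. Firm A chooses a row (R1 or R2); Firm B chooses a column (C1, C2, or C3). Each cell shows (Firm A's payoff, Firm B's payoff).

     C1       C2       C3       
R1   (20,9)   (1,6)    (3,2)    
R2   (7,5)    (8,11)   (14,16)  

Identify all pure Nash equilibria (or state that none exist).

(R1, C1) and (R2, C3)

Check mutual best responses: a cell is a NE iff neither player can gain by unilaterally deviating.
Firm A's best responses — vs C1: R1 (payoff 20); vs C2: R2 (payoff 8); vs C3: R2 (payoff 14).
Firm B's best responses — vs R1: C1 (payoff 9); vs R2: C3 (payoff 16).
Mutual best responses occur at (R1, C1) and (R2, C3); at each, neither player gains by switching.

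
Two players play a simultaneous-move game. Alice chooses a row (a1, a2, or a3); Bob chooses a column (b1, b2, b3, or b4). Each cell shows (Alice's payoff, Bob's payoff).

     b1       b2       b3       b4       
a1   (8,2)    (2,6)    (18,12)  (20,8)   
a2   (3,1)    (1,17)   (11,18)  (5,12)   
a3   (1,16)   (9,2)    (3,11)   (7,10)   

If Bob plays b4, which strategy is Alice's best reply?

a1

With Bob fixed at b4, Alice's payoffs are: a1 → 20, a2 → 5, a3 → 7.
The maximum is 20, achieved by a1.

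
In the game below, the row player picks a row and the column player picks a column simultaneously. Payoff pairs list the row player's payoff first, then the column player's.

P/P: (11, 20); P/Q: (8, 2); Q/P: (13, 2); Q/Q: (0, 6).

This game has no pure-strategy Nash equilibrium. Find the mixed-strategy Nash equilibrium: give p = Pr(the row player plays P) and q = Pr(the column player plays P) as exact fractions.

Each player's mixing probability is pinned down by making the *other* player indifferent.
The column player indifferent between P and Q: p·20 + (1−p)·2 = p·2 + (1−p)·6 ⟹ 2 + 18p = 6 + (-4)p ⟹ p = 2/11.
The row player indifferent between P and Q: q·11 + (1−q)·8 = q·13 + (1−q)·0 ⟹ 8 + 3q = 0 + 13q ⟹ q = 4/5.

p = 2/11, q = 4/5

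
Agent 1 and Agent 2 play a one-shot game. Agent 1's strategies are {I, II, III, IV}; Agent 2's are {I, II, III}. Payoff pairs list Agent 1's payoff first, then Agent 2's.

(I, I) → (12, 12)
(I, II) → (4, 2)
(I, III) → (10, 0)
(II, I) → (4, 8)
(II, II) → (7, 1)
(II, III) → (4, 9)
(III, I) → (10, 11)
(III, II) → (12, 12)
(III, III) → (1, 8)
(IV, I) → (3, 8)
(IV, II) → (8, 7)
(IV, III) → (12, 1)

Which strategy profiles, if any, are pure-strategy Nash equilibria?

(I, I) and (III, II)

A profile is a Nash equilibrium when each player is best-responding to the other.
Agent 1's best responses — vs I: I (payoff 12); vs II: III (payoff 12); vs III: IV (payoff 12).
Agent 2's best responses — vs I: I (payoff 12); vs II: III (payoff 9); vs III: II (payoff 12); vs IV: I (payoff 8).
Mutual best responses occur at (I, I) and (III, II); at each, neither player gains by switching.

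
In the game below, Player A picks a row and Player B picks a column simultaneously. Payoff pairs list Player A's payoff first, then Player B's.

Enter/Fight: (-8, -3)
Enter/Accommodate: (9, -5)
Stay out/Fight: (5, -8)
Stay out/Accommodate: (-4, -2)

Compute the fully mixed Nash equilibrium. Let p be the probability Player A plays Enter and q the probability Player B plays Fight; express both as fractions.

In a mixed NE each player is indifferent between their pure strategies, so the opponent's mix sets the indifference.
Player B indifferent between Fight and Accommodate: p·(-3) + (1−p)·(-8) = p·(-5) + (1−p)·(-2) ⟹ (-8) + 5p = (-2) + (-3)p ⟹ p = 3/4.
Player A indifferent between Enter and Stay out: q·(-8) + (1−q)·9 = q·5 + (1−q)·(-4) ⟹ 9 + (-17)q = (-4) + 9q ⟹ q = 1/2.

p = 3/4, q = 1/2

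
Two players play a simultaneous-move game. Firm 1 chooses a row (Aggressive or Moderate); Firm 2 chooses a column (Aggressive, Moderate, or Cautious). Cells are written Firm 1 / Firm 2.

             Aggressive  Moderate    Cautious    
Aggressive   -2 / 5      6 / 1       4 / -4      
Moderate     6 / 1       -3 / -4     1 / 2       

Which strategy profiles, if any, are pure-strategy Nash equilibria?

There is no pure-strategy Nash equilibrium

Check mutual best responses: a cell is a NE iff neither player can gain by unilaterally deviating.
Firm 1's best responses — vs Aggressive: Moderate (payoff 6); vs Moderate: Aggressive (payoff 6); vs Cautious: Aggressive (payoff 4).
Firm 2's best responses — vs Aggressive: Aggressive (payoff 5); vs Moderate: Cautious (payoff 2).
No cell has both players best-responding. For instance, Firm 1's best reply to Moderate is Aggressive, but against Aggressive Firm 2 prefers Aggressive over Moderate.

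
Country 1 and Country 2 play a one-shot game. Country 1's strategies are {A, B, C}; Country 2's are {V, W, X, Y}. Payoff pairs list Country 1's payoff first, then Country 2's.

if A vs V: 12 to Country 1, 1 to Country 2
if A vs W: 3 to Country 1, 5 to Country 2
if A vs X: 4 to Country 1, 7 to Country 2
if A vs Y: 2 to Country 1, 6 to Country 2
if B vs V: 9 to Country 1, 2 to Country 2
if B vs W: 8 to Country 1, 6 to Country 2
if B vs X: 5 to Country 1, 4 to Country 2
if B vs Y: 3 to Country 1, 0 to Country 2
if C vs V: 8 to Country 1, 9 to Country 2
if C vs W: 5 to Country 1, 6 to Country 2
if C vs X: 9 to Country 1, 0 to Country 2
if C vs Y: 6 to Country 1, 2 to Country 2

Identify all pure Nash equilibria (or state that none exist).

A profile is a Nash equilibrium when each player is best-responding to the other.
Country 1's best responses — vs V: A (payoff 12); vs W: B (payoff 8); vs X: C (payoff 9); vs Y: C (payoff 6).
Country 2's best responses — vs A: X (payoff 7); vs B: W (payoff 6); vs C: V (payoff 9).
The only mutual best response is (B, W); neither player gains by switching there.

(B, W)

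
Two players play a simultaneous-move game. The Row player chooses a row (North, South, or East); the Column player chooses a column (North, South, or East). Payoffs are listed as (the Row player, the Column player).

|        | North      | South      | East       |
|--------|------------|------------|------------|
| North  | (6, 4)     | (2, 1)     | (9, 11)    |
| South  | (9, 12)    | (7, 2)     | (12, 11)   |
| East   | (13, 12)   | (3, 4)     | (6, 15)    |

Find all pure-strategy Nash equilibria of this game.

None

Find each player's best response to every opponent strategy; NE are the intersections.
The Row player's best responses — vs North: East (payoff 13); vs South: South (payoff 7); vs East: South (payoff 12).
The Column player's best responses — vs North: East (payoff 11); vs South: North (payoff 12); vs East: East (payoff 15).
No cell has both players best-responding. For instance, the Row player's best reply to South is South, but against South the Column player prefers North over South.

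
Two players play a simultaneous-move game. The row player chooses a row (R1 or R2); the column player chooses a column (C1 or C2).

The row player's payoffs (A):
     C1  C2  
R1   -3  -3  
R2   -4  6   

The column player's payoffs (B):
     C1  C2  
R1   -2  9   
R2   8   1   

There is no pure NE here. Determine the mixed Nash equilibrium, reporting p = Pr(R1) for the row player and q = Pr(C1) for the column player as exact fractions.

In a mixed NE each player is indifferent between their pure strategies, so the opponent's mix sets the indifference.
The column player indifferent between C1 and C2: p·(-2) + (1−p)·8 = p·9 + (1−p)·1 ⟹ 8 + (-10)p = 1 + 8p ⟹ p = 7/18.
The row player indifferent between R1 and R2: q·(-3) + (1−q)·(-3) = q·(-4) + (1−q)·6 ⟹ (-3) + 0q = 6 + (-10)q ⟹ q = 9/10.

p = 7/18, q = 9/10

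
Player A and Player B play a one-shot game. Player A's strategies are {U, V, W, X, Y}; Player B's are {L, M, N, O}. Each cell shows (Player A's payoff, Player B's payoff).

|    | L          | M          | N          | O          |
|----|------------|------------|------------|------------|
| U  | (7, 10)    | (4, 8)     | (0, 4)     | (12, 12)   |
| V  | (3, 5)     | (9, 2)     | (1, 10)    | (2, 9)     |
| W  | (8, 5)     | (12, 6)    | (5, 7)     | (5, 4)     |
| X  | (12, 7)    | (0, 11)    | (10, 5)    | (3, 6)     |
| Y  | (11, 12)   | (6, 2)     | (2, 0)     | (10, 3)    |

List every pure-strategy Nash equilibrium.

(U, O)

Check mutual best responses: a cell is a NE iff neither player can gain by unilaterally deviating.
Player A's best responses — vs L: X (payoff 12); vs M: W (payoff 12); vs N: X (payoff 10); vs O: U (payoff 12).
Player B's best responses — vs U: O (payoff 12); vs V: N (payoff 10); vs W: N (payoff 7); vs X: M (payoff 11); vs Y: L (payoff 12).
The only mutual best response is (U, O); neither player gains by switching there.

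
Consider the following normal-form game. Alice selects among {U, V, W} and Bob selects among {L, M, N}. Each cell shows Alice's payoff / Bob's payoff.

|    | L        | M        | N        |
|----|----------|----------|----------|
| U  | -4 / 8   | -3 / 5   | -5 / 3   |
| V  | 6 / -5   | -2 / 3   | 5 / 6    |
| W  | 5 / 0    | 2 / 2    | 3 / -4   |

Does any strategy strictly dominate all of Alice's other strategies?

None

A strategy is strictly dominant if it gives Alice a strictly higher payoff than every other strategy, against every choice by the opponent.
U is not dominant: against L, V gives 6 > -4.
V is not dominant: against M, W gives 2 > -2.
W is not dominant: against L, V gives 6 > 5.
No single strategy is best against every opponent action.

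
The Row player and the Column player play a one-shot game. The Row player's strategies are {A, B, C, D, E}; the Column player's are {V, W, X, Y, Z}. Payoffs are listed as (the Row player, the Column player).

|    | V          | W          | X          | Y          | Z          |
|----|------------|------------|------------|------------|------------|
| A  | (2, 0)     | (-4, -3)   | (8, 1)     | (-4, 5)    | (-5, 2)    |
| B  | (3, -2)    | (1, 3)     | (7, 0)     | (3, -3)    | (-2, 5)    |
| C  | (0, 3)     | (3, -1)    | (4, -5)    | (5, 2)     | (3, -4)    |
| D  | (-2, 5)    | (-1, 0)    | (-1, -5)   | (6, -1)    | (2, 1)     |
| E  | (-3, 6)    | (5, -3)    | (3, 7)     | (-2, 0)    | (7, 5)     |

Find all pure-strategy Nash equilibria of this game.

None

Check mutual best responses: a cell is a NE iff neither player can gain by unilaterally deviating.
The Row player's best responses — vs V: B (payoff 3); vs W: E (payoff 5); vs X: A (payoff 8); vs Y: D (payoff 6); vs Z: E (payoff 7).
The Column player's best responses — vs A: Y (payoff 5); vs B: Z (payoff 5); vs C: V (payoff 3); vs D: V (payoff 5); vs E: X (payoff 7).
No cell has both players best-responding. For instance, the Row player's best reply to Y is D, but against D the Column player prefers V over Y.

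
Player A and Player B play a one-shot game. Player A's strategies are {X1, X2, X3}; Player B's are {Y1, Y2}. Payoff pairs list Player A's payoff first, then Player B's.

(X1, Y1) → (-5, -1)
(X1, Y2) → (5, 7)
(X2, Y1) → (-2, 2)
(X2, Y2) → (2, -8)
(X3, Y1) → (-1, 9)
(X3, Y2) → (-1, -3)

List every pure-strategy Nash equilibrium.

Find each player's best response to every opponent strategy; NE are the intersections.
Player A's best responses — vs Y1: X3 (payoff -1); vs Y2: X1 (payoff 5).
Player B's best responses — vs X1: Y2 (payoff 7); vs X2: Y1 (payoff 2); vs X3: Y1 (payoff 9).
Mutual best responses occur at (X1, Y2) and (X3, Y1); at each, neither player gains by switching.

(X1, Y2) and (X3, Y1)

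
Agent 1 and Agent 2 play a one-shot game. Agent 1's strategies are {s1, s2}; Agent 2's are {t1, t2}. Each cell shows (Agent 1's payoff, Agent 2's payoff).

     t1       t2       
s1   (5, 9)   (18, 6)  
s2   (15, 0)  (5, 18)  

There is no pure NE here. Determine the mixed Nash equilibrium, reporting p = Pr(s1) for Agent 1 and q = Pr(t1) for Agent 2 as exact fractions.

p = 6/7, q = 13/23

Each player's mixing probability is pinned down by making the *other* player indifferent.
Agent 2 indifferent between t1 and t2: p·9 + (1−p)·0 = p·6 + (1−p)·18 ⟹ 0 + 9p = 18 + (-12)p ⟹ p = 6/7.
Agent 1 indifferent between s1 and s2: q·5 + (1−q)·18 = q·15 + (1−q)·5 ⟹ 18 + (-13)q = 5 + 10q ⟹ q = 13/23.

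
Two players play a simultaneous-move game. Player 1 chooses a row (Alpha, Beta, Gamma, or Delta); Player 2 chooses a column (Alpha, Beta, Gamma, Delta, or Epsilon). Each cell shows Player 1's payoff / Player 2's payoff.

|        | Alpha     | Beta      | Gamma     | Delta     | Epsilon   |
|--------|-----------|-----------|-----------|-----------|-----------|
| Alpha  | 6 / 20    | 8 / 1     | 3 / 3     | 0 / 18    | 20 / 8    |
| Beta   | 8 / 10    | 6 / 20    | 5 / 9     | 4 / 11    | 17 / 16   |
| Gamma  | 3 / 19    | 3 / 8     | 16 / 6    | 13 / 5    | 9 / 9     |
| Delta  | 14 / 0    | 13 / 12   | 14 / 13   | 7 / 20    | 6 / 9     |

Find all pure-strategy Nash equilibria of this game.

There is no pure-strategy Nash equilibrium

Check mutual best responses: a cell is a NE iff neither player can gain by unilaterally deviating.
Player 1's best responses — vs Alpha: Delta (payoff 14); vs Beta: Delta (payoff 13); vs Gamma: Gamma (payoff 16); vs Delta: Gamma (payoff 13); vs Epsilon: Alpha (payoff 20).
Player 2's best responses — vs Alpha: Alpha (payoff 20); vs Beta: Beta (payoff 20); vs Gamma: Alpha (payoff 19); vs Delta: Delta (payoff 20).
No cell has both players best-responding. For instance, Player 1's best reply to Gamma is Gamma, but against Gamma Player 2 prefers Alpha over Gamma.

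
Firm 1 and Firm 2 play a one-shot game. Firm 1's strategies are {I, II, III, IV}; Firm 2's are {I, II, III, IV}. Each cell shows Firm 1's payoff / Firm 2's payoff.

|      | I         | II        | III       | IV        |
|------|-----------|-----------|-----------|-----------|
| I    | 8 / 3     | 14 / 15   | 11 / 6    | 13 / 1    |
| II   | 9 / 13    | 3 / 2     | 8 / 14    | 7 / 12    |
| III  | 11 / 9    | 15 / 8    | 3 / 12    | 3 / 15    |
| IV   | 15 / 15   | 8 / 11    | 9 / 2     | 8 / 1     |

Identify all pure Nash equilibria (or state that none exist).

Check mutual best responses: a cell is a NE iff neither player can gain by unilaterally deviating.
Firm 1's best responses — vs I: IV (payoff 15); vs II: III (payoff 15); vs III: I (payoff 11); vs IV: I (payoff 13).
Firm 2's best responses — vs I: II (payoff 15); vs II: III (payoff 14); vs III: IV (payoff 15); vs IV: I (payoff 15).
The only mutual best response is (IV, I); neither player gains by switching there.

(IV, I)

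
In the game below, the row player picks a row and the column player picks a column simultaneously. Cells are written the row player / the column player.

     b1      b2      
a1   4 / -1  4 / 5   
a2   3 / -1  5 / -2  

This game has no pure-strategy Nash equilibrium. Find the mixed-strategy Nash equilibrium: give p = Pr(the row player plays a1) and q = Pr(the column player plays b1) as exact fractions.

Each player's mixing probability is pinned down by making the *other* player indifferent.
The column player indifferent between b1 and b2: p·(-1) + (1−p)·(-1) = p·5 + (1−p)·(-2) ⟹ (-1) + 0p = (-2) + 7p ⟹ p = 1/7.
The row player indifferent between a1 and a2: q·4 + (1−q)·4 = q·3 + (1−q)·5 ⟹ 4 + 0q = 5 + (-2)q ⟹ q = 1/2.

p = 1/7, q = 1/2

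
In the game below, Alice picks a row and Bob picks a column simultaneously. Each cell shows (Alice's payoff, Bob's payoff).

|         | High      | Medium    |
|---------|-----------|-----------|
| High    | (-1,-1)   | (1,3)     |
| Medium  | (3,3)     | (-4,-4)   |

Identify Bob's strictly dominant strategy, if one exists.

None

Check whether one of Bob's strategies beats all alternatives regardless of what the opponent does.
High is not dominant: against High, Medium gives 3 > -1.
Medium is not dominant: against Medium, High gives 3 > -4.
No single strategy is best against every opponent action.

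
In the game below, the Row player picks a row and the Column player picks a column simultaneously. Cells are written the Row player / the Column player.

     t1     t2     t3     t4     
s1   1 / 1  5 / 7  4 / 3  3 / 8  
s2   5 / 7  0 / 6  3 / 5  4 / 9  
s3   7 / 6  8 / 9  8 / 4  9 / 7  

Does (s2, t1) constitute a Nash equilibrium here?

Holding the Column player at t1: the Row player gets 5 from s2 but could get 7 by switching to s3. The Row player has a profitable deviation.

No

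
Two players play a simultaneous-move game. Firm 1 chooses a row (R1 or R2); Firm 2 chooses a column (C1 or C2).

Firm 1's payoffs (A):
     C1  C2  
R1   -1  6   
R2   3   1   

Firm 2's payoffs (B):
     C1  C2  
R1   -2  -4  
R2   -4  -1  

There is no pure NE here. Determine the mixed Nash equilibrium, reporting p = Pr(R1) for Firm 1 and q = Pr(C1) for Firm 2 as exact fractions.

p = 3/5, q = 5/9

Each player's mixing probability is pinned down by making the *other* player indifferent.
Firm 2 indifferent between C1 and C2: p·(-2) + (1−p)·(-4) = p·(-4) + (1−p)·(-1) ⟹ (-4) + 2p = (-1) + (-3)p ⟹ p = 3/5.
Firm 1 indifferent between R1 and R2: q·(-1) + (1−q)·6 = q·3 + (1−q)·1 ⟹ 6 + (-7)q = 1 + 2q ⟹ q = 5/9.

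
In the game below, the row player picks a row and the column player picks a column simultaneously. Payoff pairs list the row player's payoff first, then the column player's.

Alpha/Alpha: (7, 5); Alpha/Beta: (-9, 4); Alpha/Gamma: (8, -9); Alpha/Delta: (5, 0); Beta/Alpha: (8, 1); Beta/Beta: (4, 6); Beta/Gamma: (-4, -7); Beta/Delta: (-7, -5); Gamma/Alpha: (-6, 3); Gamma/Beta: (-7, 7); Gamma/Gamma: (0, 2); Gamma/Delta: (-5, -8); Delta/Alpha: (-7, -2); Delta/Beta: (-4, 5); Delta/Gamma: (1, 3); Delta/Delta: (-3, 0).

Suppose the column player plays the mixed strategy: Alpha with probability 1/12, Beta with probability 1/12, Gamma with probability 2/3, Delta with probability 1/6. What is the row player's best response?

Alpha

Compute the row player's expected payoff from each pure strategy against the given mix.
Alpha: (1/12)·7 + (1/12)·(-9) + (2/3)·8 + (1/6)·5 = 6
Beta: (1/12)·8 + (1/12)·4 + (2/3)·(-4) + (1/6)·(-7) = -17/6
Gamma: (1/12)·(-6) + (1/12)·(-7) + (2/3)·0 + (1/6)·(-5) = -23/12
Delta: (1/12)·(-7) + (1/12)·(-4) + (2/3)·1 + (1/6)·(-3) = -3/4
Highest expected payoff is 6, from Alpha.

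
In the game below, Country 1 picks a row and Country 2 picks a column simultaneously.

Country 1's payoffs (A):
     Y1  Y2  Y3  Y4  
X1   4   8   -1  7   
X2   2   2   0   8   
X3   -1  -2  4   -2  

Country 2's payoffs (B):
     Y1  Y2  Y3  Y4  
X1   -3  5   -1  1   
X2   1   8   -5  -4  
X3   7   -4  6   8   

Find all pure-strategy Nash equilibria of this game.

(X1, Y2)

Check mutual best responses: a cell is a NE iff neither player can gain by unilaterally deviating.
Country 1's best responses — vs Y1: X1 (payoff 4); vs Y2: X1 (payoff 8); vs Y3: X3 (payoff 4); vs Y4: X2 (payoff 8).
Country 2's best responses — vs X1: Y2 (payoff 5); vs X2: Y2 (payoff 8); vs X3: Y4 (payoff 8).
The only mutual best response is (X1, Y2); neither player gains by switching there.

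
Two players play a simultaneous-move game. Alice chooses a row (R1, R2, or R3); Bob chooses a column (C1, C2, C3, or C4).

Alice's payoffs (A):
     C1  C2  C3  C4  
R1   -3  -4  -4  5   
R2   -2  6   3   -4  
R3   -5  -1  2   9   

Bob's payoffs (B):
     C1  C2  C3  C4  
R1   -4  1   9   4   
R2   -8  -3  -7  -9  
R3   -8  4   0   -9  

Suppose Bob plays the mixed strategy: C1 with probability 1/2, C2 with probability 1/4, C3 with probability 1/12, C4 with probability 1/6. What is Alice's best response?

Alice's best reply maximizes expected payoff against the mix.
R1: (1/2)·(-3) + (1/4)·(-4) + (1/12)·(-4) + (1/6)·5 = -2
R2: (1/2)·(-2) + (1/4)·6 + (1/12)·3 + (1/6)·(-4) = 1/12
R3: (1/2)·(-5) + (1/4)·(-1) + (1/12)·2 + (1/6)·9 = -13/12
Highest expected payoff is 1/12, from R2.

R2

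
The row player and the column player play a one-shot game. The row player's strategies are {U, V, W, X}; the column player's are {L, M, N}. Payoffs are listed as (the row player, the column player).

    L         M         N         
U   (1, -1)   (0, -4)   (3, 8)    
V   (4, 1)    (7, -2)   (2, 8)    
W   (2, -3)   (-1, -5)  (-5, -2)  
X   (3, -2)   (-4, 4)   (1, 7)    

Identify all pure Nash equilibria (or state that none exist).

(U, N)

A profile is a Nash equilibrium when each player is best-responding to the other.
The row player's best responses — vs L: V (payoff 4); vs M: V (payoff 7); vs N: U (payoff 3).
The column player's best responses — vs U: N (payoff 8); vs V: N (payoff 8); vs W: N (payoff -2); vs X: N (payoff 7).
The only mutual best response is (U, N); neither player gains by switching there.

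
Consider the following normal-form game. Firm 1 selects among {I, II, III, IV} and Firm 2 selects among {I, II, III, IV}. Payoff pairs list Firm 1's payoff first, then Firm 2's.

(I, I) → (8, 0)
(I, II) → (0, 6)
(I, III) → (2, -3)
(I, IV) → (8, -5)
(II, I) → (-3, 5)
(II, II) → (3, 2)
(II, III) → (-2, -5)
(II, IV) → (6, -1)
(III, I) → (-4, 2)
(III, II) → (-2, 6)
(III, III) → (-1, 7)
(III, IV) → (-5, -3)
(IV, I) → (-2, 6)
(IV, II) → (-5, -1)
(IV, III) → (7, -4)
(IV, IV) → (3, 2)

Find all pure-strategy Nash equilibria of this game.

None

Check mutual best responses: a cell is a NE iff neither player can gain by unilaterally deviating.
Firm 1's best responses — vs I: I (payoff 8); vs II: II (payoff 3); vs III: IV (payoff 7); vs IV: I (payoff 8).
Firm 2's best responses — vs I: II (payoff 6); vs II: I (payoff 5); vs III: III (payoff 7); vs IV: I (payoff 6).
No cell has both players best-responding. For instance, Firm 1's best reply to I is I, but against I Firm 2 prefers II over I.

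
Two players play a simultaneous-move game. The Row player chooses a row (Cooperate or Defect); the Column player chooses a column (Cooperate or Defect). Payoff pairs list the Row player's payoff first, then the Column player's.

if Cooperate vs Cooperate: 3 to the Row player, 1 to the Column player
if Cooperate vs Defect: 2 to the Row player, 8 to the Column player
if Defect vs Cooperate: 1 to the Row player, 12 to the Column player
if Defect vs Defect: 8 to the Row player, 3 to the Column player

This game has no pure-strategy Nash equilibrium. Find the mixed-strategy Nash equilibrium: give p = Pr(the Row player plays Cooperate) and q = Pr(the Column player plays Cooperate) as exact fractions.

p = 9/16, q = 3/4

In a mixed NE each player is indifferent between their pure strategies, so the opponent's mix sets the indifference.
The Column player indifferent between Cooperate and Defect: p·1 + (1−p)·12 = p·8 + (1−p)·3 ⟹ 12 + (-11)p = 3 + 5p ⟹ p = 9/16.
The Row player indifferent between Cooperate and Defect: q·3 + (1−q)·2 = q·1 + (1−q)·8 ⟹ 2 + 1q = 8 + (-7)q ⟹ q = 3/4.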